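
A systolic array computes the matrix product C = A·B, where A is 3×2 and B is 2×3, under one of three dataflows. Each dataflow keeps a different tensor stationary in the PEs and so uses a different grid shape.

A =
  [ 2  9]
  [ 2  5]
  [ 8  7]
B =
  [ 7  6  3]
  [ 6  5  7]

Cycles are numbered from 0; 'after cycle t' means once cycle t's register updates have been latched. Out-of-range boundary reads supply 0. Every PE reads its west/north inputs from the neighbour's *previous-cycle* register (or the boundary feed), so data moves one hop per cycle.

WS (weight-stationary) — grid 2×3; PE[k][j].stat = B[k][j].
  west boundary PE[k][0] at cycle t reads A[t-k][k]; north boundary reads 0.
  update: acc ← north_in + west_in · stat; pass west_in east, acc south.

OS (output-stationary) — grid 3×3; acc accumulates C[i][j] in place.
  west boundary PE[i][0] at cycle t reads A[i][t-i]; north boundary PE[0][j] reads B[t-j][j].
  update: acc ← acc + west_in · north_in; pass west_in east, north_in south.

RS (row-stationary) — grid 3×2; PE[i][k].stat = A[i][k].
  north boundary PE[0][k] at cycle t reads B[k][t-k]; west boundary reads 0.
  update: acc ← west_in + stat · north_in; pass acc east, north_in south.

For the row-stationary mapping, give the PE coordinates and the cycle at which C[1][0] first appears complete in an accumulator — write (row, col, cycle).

(row, col, cycle) = (1, 1, 2)

RS — PE[1][1] is where C[1][0] collects:
  t=0 PE[1][1]: acc=0 h=0 v=0
  t=1 PE[1][1]: acc=0 h=0 v=0
  t=2 PE[1][1]: acc=44 h=44 v=6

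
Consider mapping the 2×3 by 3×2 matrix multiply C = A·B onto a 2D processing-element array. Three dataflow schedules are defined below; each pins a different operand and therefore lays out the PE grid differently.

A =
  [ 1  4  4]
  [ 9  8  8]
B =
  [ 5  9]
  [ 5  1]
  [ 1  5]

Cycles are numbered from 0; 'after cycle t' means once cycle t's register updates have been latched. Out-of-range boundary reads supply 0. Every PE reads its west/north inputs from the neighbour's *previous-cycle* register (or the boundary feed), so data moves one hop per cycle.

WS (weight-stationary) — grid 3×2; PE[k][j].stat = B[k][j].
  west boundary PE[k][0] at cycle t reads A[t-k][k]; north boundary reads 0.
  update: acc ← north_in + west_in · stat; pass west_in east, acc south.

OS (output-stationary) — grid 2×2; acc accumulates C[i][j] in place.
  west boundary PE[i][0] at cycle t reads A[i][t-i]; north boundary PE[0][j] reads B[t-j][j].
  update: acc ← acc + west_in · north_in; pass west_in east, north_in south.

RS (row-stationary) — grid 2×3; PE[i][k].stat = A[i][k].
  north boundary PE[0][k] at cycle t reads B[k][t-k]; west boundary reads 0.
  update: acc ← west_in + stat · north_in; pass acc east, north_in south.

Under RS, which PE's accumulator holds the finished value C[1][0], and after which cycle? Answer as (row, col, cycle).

Under RS, C[1][0] lands at PE[1][2]:
  after 0 — PE[1][2] acc=0, pass-E 0, pass-S 0
  after 1 — PE[1][2] acc=0, pass-E 0, pass-S 0
  after 2 — PE[1][2] acc=0, pass-E 0, pass-S 0
  after 3 — PE[1][2] acc=93, pass-E 93, pass-S 1

(row, col, cycle) = (1, 2, 3)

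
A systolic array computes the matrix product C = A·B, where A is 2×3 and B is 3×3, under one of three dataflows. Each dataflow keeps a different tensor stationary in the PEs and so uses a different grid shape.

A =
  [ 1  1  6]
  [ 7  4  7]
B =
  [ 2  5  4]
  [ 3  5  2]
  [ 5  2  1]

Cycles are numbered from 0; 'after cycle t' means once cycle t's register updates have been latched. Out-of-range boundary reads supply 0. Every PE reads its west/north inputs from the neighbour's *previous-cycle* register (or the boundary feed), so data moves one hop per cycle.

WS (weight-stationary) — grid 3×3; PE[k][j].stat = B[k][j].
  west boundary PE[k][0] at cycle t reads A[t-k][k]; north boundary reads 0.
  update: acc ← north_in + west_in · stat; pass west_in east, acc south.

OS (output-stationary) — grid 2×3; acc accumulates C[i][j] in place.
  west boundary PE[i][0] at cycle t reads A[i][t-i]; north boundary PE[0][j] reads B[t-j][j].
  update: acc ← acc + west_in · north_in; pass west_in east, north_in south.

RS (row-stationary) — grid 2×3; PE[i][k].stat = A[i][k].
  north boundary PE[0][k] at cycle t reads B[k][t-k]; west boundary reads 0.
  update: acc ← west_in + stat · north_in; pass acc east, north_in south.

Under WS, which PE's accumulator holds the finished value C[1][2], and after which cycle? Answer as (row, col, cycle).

WS — PE[2][2] is where C[1][2] collects:
  0: (2,2).acc=0  regs=<0,0>
  1: (2,2).acc=0  regs=<0,0>
  2: (2,2).acc=0  regs=<0,0>
  3: (2,2).acc=0  regs=<0,0>
  4: (2,2).acc=12  regs=<6,12>
  5: (2,2).acc=43  regs=<7,43>

(row, col, cycle) = (2, 2, 5)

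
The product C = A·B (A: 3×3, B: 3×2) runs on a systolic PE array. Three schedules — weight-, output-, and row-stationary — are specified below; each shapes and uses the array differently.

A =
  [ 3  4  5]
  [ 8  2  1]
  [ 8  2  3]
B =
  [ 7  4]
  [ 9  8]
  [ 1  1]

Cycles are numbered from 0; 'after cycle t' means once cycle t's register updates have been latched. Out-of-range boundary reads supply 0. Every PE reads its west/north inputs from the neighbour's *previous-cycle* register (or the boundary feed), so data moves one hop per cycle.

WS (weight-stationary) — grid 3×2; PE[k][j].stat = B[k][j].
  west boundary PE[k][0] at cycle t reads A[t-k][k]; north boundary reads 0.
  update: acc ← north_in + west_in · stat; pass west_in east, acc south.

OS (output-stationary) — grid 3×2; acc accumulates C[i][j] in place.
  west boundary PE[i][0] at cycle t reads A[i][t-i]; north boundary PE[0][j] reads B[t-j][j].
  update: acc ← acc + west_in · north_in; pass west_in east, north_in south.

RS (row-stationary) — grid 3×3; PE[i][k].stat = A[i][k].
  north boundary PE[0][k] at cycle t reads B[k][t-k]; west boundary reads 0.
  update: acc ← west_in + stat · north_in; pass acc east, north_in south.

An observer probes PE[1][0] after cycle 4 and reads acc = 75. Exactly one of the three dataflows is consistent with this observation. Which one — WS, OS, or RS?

dataflow = OS

— WS: 3×2; PE[1][0] trace:
  @0  [1,0]  acc 0  |  →0  ↓0
  @1  [1,0]  acc 57  |  →4  ↓57
  @2  [1,0]  acc 74  |  →2  ↓74
  @3  [1,0]  acc 74  |  →2  ↓74
  @4  [1,0]  acc 0  |  →0  ↓0
— OS: 3×2; PE[1][0] trace:
  @0  [1,0]  acc 0  |  →0  ↓0
  @1  [1,0]  acc 56  |  →8  ↓7
  @2  [1,0]  acc 74  |  →2  ↓9
  @3  [1,0]  acc 75  |  →1  ↓1
  @4  [1,0]  acc 75  |  →0  ↓0
— RS: 3×3; PE[1][0] trace:
  @0  [1,0]  acc 0  |  →0  ↓0
  @1  [1,0]  acc 56  |  →56  ↓7
  @2  [1,0]  acc 32  |  →32  ↓4
  @3  [1,0]  acc 0  |  →0  ↓0
  @4  [1,0]  acc 0  |  →0  ↓0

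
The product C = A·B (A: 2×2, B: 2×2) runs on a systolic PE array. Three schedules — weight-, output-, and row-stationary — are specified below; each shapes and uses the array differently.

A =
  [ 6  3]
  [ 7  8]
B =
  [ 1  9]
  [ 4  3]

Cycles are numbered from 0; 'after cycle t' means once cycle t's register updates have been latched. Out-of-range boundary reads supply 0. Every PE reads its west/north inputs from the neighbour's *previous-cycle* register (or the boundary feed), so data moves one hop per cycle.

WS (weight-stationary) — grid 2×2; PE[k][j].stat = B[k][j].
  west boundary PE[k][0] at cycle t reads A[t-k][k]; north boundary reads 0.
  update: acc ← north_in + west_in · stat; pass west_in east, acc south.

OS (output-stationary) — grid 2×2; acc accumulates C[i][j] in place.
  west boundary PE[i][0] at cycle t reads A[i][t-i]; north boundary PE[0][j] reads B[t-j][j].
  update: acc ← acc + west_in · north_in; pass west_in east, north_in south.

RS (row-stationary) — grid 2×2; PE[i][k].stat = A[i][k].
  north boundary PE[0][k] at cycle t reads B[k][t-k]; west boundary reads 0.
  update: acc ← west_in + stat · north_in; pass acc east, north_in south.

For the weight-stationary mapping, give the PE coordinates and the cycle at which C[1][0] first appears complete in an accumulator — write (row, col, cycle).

(row, col, cycle) = (1, 0, 2)

WS: C[1][0] accumulates in PE[1][0]:
  step 0 · PE1,0: acc=0; fwd→0 fwd↓0
  step 1 · PE1,0: acc=18; fwd→3 fwd↓18
  step 2 · PE1,0: acc=39; fwd→8 fwd↓39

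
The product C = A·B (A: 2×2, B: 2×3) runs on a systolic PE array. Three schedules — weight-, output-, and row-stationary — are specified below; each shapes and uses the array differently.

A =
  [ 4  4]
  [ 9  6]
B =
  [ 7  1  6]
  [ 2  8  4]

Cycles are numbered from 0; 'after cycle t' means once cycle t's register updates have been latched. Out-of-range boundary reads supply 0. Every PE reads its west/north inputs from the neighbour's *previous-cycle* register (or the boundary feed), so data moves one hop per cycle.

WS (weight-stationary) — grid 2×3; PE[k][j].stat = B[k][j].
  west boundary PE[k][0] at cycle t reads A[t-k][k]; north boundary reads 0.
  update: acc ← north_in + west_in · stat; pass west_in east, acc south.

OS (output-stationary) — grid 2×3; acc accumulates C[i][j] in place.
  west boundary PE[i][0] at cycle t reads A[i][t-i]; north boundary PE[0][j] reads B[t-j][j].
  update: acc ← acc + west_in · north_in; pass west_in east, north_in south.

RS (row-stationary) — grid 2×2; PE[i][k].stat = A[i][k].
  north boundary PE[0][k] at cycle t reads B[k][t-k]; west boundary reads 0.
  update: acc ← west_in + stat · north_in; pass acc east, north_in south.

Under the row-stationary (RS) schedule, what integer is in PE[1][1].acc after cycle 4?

RS 2×2: PE[1][1] cycle-by-cycle (with neighbour feeds):
  t=0 PE[0][1]: acc=0 h=0 v=0
  t=0 PE[1][0]: acc=0 h=0 v=0
  t=0 PE[1][1]: acc=0 h=0 v=0
  t=1 PE[0][1]: acc=36 h=36 v=2
  t=1 PE[1][0]: acc=63 h=63 v=7
  t=1 PE[1][1]: acc=0 h=0 v=0
  t=2 PE[0][1]: acc=36 h=36 v=8
  t=2 PE[1][0]: acc=9 h=9 v=1
  t=2 PE[1][1]: acc=75 h=75 v=2
  t=3 PE[0][1]: acc=40 h=40 v=4
  t=3 PE[1][0]: acc=54 h=54 v=6
  t=3 PE[1][1]: acc=57 h=57 v=8
  t=4 PE[0][1]: acc=0 h=0 v=0
  t=4 PE[1][0]: acc=0 h=0 v=0
  t=4 PE[1][1]: acc=78 h=78 v=4

PE[1][1].acc = 78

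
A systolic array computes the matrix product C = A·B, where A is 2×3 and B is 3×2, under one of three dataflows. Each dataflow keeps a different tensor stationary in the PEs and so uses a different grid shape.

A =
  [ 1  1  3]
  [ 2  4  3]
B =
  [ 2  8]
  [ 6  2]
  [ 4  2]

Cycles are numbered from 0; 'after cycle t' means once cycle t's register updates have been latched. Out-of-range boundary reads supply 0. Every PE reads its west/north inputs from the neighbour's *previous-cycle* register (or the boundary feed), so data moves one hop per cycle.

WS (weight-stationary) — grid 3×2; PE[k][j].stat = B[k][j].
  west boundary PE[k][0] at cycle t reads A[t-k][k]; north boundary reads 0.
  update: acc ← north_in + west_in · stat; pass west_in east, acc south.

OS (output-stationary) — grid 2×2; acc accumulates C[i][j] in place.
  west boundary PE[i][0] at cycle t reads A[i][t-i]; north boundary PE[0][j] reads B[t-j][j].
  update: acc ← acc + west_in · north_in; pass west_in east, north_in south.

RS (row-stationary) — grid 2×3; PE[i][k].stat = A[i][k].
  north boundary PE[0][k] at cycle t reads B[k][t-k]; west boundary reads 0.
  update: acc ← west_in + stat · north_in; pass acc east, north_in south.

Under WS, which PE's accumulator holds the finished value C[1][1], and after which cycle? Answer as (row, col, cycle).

Under WS, C[1][1] lands at PE[2][1]:
  after 0 — PE[2][1] acc=0, pass-E 0, pass-S 0
  after 1 — PE[2][1] acc=0, pass-E 0, pass-S 0
  after 2 — PE[2][1] acc=0, pass-E 0, pass-S 0
  after 3 — PE[2][1] acc=16, pass-E 3, pass-S 16
  after 4 — PE[2][1] acc=30, pass-E 3, pass-S 30

(row, col, cycle) = (2, 1, 4)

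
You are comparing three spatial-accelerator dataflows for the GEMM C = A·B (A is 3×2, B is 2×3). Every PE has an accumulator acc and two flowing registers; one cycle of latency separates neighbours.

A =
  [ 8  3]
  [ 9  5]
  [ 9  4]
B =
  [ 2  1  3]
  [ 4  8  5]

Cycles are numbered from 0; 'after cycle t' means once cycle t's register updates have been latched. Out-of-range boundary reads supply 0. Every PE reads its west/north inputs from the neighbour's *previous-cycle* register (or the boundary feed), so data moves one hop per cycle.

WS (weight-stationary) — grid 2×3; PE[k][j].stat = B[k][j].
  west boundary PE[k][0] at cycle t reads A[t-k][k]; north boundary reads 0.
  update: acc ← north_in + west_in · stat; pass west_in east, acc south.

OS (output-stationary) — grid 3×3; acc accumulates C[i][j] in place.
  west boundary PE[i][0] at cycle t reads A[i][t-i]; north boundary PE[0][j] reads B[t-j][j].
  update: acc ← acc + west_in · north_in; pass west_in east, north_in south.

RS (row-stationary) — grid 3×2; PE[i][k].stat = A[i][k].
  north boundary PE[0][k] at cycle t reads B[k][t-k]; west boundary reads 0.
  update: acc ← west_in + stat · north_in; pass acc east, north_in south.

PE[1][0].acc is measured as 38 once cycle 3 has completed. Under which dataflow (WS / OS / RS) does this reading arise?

WS (2×3 grid), PE[1][0]:
  @0  [1,0]  acc 0  |  →0  ↓0
  @1  [1,0]  acc 28  |  →3  ↓28
  @2  [1,0]  acc 38  |  →5  ↓38
  @3  [1,0]  acc 34  |  →4  ↓34
OS (3×3 grid), PE[1][0]:
  @0  [1,0]  acc 0  |  →0  ↓0
  @1  [1,0]  acc 18  |  →9  ↓2
  @2  [1,0]  acc 38  |  →5  ↓4
  @3  [1,0]  acc 38  |  →0  ↓0
RS (3×2 grid), PE[1][0]:
  @0  [1,0]  acc 0  |  →0  ↓0
  @1  [1,0]  acc 18  |  →18  ↓2
  @2  [1,0]  acc 9  |  →9  ↓1
  @3  [1,0]  acc 27  |  →27  ↓3

dataflow = OS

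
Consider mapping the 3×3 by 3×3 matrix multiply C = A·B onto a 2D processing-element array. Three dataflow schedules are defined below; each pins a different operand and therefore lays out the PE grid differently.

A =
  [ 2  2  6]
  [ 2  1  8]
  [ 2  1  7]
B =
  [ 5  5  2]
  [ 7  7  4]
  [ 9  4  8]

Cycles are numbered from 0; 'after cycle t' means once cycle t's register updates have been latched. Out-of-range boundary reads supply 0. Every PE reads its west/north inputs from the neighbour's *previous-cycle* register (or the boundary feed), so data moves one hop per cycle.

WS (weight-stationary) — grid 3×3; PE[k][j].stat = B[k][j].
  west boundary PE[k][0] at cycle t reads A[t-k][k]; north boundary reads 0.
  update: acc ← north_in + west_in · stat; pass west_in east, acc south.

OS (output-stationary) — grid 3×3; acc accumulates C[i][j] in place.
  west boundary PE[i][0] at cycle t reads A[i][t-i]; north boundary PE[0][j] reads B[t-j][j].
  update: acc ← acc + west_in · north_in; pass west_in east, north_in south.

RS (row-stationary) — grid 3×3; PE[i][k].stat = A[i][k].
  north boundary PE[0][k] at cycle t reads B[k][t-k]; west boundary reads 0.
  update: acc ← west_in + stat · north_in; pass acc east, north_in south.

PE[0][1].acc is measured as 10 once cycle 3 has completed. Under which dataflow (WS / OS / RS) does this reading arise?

dataflow = WS

— WS: 3×3; PE[0][1] trace:
  c0 r0c1: 0 / 0 / 0
  c1 r0c1: 10 / 2 / 10
  c2 r0c1: 10 / 2 / 10
  c3 r0c1: 10 / 2 / 10
— OS: 3×3; PE[0][1] trace:
  c0 r0c1: 0 / 0 / 0
  c1 r0c1: 10 / 2 / 5
  c2 r0c1: 24 / 2 / 7
  c3 r0c1: 48 / 6 / 4
— RS: 3×3; PE[0][1] trace:
  c0 r0c1: 0 / 0 / 0
  c1 r0c1: 24 / 24 / 7
  c2 r0c1: 24 / 24 / 7
  c3 r0c1: 12 / 12 / 4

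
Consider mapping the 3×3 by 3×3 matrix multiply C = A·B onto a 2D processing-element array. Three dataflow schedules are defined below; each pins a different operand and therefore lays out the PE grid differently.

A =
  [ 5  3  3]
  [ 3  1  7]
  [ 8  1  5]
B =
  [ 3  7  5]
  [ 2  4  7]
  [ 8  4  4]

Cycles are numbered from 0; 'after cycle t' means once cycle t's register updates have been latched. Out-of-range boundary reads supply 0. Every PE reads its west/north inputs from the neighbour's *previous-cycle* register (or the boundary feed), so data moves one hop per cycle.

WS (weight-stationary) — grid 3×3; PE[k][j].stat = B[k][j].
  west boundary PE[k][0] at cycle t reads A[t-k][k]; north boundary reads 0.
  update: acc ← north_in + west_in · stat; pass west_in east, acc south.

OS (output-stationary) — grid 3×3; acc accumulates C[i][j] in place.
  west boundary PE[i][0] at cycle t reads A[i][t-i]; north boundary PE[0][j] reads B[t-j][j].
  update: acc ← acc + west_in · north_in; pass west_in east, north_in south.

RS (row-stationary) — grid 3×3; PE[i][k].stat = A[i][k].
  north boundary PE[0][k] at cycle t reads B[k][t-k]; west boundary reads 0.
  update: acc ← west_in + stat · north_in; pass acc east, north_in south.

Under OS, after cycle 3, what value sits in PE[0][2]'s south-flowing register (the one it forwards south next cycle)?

Tracing OS — 3×3 array, target PE[0][2]:
  after 0 — PE[0][1] acc=0, pass-E 0, pass-S 0
  after 0 — PE[0][2] acc=0, pass-E 0, pass-S 0
  after 1 — PE[0][1] acc=35, pass-E 5, pass-S 7
  after 1 — PE[0][2] acc=0, pass-E 0, pass-S 0
  after 2 — PE[0][1] acc=47, pass-E 3, pass-S 4
  after 2 — PE[0][2] acc=25, pass-E 5, pass-S 5
  after 3 — PE[0][1] acc=59, pass-E 3, pass-S 4
  after 3 — PE[0][2] acc=46, pass-E 3, pass-S 7

register = 7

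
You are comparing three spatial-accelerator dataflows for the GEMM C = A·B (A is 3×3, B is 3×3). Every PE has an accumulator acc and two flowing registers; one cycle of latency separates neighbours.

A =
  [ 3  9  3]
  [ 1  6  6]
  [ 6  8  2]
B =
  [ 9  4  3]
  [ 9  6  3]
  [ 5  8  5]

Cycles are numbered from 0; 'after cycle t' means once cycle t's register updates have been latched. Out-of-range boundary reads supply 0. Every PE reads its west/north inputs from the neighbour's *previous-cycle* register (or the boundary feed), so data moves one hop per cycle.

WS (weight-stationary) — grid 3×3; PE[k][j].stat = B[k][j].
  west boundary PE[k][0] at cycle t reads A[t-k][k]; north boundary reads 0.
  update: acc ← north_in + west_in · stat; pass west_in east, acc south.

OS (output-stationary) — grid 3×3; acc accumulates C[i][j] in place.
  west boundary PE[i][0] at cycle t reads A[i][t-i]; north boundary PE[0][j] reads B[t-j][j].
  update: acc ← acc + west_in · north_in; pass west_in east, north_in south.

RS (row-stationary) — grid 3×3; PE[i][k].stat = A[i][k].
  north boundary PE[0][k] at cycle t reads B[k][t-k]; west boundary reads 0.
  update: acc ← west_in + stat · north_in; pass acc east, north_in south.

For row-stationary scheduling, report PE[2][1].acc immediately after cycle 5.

RS on a 3×3 grid — tracing PE[2][1] and its feeders:
  t=0 PE[1][1]: acc=0 h=0 v=0
  t=0 PE[2][0]: acc=0 h=0 v=0
  t=0 PE[2][1]: acc=0 h=0 v=0
  t=1 PE[1][1]: acc=0 h=0 v=0
  t=1 PE[2][0]: acc=0 h=0 v=0
  t=1 PE[2][1]: acc=0 h=0 v=0
  t=2 PE[1][1]: acc=63 h=63 v=9
  t=2 PE[2][0]: acc=54 h=54 v=9
  t=2 PE[2][1]: acc=0 h=0 v=0
  t=3 PE[1][1]: acc=40 h=40 v=6
  t=3 PE[2][0]: acc=24 h=24 v=4
  t=3 PE[2][1]: acc=126 h=126 v=9
  t=4 PE[1][1]: acc=21 h=21 v=3
  t=4 PE[2][0]: acc=18 h=18 v=3
  t=4 PE[2][1]: acc=72 h=72 v=6
  t=5 PE[1][1]: acc=0 h=0 v=0
  t=5 PE[2][0]: acc=0 h=0 v=0
  t=5 PE[2][1]: acc=42 h=42 v=3

PE[2][1].acc = 42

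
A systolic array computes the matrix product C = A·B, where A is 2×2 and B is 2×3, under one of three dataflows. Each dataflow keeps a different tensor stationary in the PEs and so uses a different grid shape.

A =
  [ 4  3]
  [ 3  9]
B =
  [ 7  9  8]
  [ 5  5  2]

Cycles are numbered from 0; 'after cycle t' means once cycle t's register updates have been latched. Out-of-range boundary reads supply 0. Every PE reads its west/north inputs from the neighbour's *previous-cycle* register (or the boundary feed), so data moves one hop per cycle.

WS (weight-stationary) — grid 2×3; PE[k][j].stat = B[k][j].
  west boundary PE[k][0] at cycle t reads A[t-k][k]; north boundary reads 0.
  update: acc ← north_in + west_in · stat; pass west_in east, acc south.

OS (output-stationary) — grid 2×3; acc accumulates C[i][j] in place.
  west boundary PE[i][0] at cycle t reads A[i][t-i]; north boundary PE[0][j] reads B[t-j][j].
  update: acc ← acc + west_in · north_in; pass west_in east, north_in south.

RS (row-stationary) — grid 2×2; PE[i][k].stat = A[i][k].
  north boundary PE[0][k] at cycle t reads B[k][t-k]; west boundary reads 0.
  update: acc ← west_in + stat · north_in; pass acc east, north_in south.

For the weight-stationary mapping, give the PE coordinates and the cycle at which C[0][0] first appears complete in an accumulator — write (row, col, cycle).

(row, col, cycle) = (1, 0, 1)

WS — PE[1][0] is where C[0][0] collects:
  after 0 — PE[1][0] acc=0, pass-E 0, pass-S 0
  after 1 — PE[1][0] acc=43, pass-E 3, pass-S 43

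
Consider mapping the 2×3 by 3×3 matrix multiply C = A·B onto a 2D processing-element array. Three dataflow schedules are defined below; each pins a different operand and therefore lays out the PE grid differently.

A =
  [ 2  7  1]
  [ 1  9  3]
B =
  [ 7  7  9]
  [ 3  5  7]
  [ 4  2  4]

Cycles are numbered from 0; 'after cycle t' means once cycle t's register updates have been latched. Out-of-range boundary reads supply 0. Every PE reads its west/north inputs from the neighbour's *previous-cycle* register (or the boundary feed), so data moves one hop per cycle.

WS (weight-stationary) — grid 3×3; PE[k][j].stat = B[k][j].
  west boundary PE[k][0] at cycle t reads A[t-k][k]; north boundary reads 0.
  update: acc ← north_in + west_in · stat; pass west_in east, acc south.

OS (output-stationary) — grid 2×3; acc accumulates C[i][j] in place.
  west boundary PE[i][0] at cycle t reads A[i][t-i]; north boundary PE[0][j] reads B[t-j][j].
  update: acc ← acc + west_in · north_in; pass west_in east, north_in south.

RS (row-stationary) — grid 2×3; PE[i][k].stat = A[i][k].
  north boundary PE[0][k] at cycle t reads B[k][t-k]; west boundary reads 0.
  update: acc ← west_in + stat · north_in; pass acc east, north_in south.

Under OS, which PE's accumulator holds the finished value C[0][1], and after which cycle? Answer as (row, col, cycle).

(row, col, cycle) = (0, 1, 3)

OS: C[0][1] accumulates in PE[0][1]:
  cycle 0: PE[0][1] → acc 0, east 0, south 0
  cycle 1: PE[0][1] → acc 14, east 2, south 7
  cycle 2: PE[0][1] → acc 49, east 7, south 5
  cycle 3: PE[0][1] → acc 51, east 1, south 2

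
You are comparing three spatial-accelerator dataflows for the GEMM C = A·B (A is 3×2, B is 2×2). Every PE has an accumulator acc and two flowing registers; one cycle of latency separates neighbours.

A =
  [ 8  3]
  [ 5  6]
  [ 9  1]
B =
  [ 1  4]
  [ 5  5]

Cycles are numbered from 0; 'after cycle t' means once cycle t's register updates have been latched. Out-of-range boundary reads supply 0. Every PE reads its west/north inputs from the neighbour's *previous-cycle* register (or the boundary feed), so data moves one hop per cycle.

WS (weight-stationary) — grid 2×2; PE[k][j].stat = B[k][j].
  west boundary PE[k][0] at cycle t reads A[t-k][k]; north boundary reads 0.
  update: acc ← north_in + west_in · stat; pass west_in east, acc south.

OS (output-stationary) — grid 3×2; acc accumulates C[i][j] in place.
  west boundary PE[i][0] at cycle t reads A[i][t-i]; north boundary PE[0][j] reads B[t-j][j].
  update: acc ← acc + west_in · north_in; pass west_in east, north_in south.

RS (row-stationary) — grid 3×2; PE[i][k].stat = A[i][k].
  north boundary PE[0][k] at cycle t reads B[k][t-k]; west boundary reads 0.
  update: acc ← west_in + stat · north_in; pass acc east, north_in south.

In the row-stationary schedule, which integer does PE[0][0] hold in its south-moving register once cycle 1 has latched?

register = 4

RS on a 3×2 grid — tracing PE[0][0] and its feeders:
  [0] (0,0) acc=8 (h:8 v:1)
  [1] (0,0) acc=32 (h:32 v:4)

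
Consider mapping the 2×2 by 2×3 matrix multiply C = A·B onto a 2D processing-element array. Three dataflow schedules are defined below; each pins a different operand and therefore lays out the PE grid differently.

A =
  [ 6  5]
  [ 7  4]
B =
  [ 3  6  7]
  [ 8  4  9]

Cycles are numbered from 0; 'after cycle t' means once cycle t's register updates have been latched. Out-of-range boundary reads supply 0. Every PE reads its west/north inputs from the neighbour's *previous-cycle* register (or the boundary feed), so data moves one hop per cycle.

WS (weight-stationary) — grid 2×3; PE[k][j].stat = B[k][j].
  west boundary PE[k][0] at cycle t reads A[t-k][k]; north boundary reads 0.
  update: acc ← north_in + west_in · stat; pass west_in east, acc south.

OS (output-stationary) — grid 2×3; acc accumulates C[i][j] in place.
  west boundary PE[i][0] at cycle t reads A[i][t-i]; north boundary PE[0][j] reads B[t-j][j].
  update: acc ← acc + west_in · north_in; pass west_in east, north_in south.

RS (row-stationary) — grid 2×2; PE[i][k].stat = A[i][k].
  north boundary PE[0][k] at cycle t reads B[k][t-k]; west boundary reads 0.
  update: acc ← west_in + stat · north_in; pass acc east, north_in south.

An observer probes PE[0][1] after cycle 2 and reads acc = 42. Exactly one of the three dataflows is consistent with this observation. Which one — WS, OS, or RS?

dataflow = WS

WS (2×3 grid), PE[0][1]:
  after 0 — PE[0][1] acc=0, pass-E 0, pass-S 0
  after 1 — PE[0][1] acc=36, pass-E 6, pass-S 36
  after 2 — PE[0][1] acc=42, pass-E 7, pass-S 42
OS (2×3 grid), PE[0][1]:
  after 0 — PE[0][1] acc=0, pass-E 0, pass-S 0
  after 1 — PE[0][1] acc=36, pass-E 6, pass-S 6
  after 2 — PE[0][1] acc=56, pass-E 5, pass-S 4
RS (2×2 grid), PE[0][1]:
  after 0 — PE[0][1] acc=0, pass-E 0, pass-S 0
  after 1 — PE[0][1] acc=58, pass-E 58, pass-S 8
  after 2 — PE[0][1] acc=56, pass-E 56, pass-S 4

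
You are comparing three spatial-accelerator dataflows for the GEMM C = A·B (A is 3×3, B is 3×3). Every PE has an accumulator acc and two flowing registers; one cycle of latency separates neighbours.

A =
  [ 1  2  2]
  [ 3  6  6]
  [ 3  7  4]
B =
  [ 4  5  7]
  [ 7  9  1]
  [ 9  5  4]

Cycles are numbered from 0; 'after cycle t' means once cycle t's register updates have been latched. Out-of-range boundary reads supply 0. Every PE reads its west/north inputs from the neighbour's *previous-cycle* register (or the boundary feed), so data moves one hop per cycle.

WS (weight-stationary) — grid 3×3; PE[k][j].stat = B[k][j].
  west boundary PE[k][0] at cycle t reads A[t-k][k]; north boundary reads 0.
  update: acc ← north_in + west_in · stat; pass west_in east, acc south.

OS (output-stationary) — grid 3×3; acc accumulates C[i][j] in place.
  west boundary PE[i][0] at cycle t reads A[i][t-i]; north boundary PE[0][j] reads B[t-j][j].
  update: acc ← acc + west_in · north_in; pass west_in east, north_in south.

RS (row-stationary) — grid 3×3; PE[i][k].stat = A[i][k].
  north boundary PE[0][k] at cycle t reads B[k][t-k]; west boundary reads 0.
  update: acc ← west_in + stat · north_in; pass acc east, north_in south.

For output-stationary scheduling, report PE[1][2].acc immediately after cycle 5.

PE[1][2].acc = 51

Tracing OS — 3×3 array, target PE[1][2]:
  cycle 0: PE[0][2] → acc 0, east 0, south 0
  cycle 0: PE[1][1] → acc 0, east 0, south 0
  cycle 0: PE[1][2] → acc 0, east 0, south 0
  cycle 1: PE[0][2] → acc 0, east 0, south 0
  cycle 1: PE[1][1] → acc 0, east 0, south 0
  cycle 1: PE[1][2] → acc 0, east 0, south 0
  cycle 2: PE[0][2] → acc 7, east 1, south 7
  cycle 2: PE[1][1] → acc 15, east 3, south 5
  cycle 2: PE[1][2] → acc 0, east 0, south 0
  cycle 3: PE[0][2] → acc 9, east 2, south 1
  cycle 3: PE[1][1] → acc 69, east 6, south 9
  cycle 3: PE[1][2] → acc 21, east 3, south 7
  cycle 4: PE[0][2] → acc 17, east 2, south 4
  cycle 4: PE[1][1] → acc 99, east 6, south 5
  cycle 4: PE[1][2] → acc 27, east 6, south 1
  cycle 5: PE[0][2] → acc 17, east 0, south 0
  cycle 5: PE[1][1] → acc 99, east 0, south 0
  cycle 5: PE[1][2] → acc 51, east 6, south 4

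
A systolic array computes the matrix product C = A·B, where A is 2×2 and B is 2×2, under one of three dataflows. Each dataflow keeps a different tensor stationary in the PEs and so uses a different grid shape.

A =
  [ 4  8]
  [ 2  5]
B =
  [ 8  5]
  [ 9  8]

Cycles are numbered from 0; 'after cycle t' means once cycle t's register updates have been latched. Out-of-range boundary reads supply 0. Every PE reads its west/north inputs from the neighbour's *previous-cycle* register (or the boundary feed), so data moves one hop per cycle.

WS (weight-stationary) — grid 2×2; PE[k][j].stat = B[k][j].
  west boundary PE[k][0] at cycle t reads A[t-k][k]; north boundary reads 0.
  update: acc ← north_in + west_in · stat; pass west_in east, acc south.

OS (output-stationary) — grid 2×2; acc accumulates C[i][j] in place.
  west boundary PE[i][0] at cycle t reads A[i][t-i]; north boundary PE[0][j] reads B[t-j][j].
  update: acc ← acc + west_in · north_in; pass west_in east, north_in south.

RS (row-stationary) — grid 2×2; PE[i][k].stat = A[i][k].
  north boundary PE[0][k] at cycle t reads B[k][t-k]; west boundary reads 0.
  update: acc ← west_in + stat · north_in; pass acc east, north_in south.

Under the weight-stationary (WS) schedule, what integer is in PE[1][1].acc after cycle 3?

PE[1][1].acc = 50

WS (2×2). Following PE[1][1] plus its west/north inputs:
  t=0 PE[0][1]: acc=0 h=0 v=0
  t=0 PE[1][0]: acc=0 h=0 v=0
  t=0 PE[1][1]: acc=0 h=0 v=0
  t=1 PE[0][1]: acc=20 h=4 v=20
  t=1 PE[1][0]: acc=104 h=8 v=104
  t=1 PE[1][1]: acc=0 h=0 v=0
  t=2 PE[0][1]: acc=10 h=2 v=10
  t=2 PE[1][0]: acc=61 h=5 v=61
  t=2 PE[1][1]: acc=84 h=8 v=84
  t=3 PE[0][1]: acc=0 h=0 v=0
  t=3 PE[1][0]: acc=0 h=0 v=0
  t=3 PE[1][1]: acc=50 h=5 v=50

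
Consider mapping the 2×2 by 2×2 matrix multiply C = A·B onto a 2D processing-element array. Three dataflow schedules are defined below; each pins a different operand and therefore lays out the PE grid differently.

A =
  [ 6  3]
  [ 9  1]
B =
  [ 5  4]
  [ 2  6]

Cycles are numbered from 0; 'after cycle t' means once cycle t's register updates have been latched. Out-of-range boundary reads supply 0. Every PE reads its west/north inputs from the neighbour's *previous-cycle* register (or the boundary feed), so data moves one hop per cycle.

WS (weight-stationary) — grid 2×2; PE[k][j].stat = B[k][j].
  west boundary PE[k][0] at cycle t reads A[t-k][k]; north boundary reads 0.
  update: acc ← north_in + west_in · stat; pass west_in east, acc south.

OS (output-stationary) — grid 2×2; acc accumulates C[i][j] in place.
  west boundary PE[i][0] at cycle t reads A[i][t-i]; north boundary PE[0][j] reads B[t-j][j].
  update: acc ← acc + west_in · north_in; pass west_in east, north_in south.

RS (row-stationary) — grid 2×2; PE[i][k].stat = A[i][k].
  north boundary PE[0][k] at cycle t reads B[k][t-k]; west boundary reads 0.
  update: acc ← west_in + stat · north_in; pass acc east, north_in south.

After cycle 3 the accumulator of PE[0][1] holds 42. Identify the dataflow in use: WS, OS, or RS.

dataflow = OS

WS (2×2 grid), PE[0][1]:
  after 0 — PE[0][1] acc=0, pass-E 0, pass-S 0
  after 1 — PE[0][1] acc=24, pass-E 6, pass-S 24
  after 2 — PE[0][1] acc=36, pass-E 9, pass-S 36
  after 3 — PE[0][1] acc=0, pass-E 0, pass-S 0
OS (2×2 grid), PE[0][1]:
  after 0 — PE[0][1] acc=0, pass-E 0, pass-S 0
  after 1 — PE[0][1] acc=24, pass-E 6, pass-S 4
  after 2 — PE[0][1] acc=42, pass-E 3, pass-S 6
  after 3 — PE[0][1] acc=42, pass-E 0, pass-S 0
RS (2×2 grid), PE[0][1]:
  after 0 — PE[0][1] acc=0, pass-E 0, pass-S 0
  after 1 — PE[0][1] acc=36, pass-E 36, pass-S 2
  after 2 — PE[0][1] acc=42, pass-E 42, pass-S 6
  after 3 — PE[0][1] acc=0, pass-E 0, pass-S 0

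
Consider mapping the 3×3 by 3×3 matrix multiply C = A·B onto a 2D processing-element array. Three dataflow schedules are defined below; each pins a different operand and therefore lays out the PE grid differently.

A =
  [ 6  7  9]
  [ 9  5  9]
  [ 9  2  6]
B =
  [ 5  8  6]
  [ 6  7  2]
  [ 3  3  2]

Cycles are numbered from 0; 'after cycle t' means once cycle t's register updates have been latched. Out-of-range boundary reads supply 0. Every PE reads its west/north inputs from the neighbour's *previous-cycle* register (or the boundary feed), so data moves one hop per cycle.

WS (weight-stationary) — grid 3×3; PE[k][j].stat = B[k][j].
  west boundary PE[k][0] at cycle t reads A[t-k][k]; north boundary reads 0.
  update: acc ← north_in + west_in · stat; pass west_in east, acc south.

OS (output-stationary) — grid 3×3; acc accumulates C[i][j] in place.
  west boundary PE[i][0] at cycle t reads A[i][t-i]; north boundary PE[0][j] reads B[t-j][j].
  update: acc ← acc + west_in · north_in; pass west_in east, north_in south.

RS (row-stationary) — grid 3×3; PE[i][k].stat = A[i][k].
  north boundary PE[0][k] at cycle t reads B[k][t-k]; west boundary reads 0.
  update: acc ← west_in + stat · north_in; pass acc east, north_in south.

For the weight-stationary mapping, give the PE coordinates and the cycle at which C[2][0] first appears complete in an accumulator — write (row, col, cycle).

WS — PE[2][0] is where C[2][0] collects:
  after 0 — PE[2][0] acc=0, pass-E 0, pass-S 0
  after 1 — PE[2][0] acc=0, pass-E 0, pass-S 0
  after 2 — PE[2][0] acc=99, pass-E 9, pass-S 99
  after 3 — PE[2][0] acc=102, pass-E 9, pass-S 102
  after 4 — PE[2][0] acc=75, pass-E 6, pass-S 75

(row, col, cycle) = (2, 0, 4)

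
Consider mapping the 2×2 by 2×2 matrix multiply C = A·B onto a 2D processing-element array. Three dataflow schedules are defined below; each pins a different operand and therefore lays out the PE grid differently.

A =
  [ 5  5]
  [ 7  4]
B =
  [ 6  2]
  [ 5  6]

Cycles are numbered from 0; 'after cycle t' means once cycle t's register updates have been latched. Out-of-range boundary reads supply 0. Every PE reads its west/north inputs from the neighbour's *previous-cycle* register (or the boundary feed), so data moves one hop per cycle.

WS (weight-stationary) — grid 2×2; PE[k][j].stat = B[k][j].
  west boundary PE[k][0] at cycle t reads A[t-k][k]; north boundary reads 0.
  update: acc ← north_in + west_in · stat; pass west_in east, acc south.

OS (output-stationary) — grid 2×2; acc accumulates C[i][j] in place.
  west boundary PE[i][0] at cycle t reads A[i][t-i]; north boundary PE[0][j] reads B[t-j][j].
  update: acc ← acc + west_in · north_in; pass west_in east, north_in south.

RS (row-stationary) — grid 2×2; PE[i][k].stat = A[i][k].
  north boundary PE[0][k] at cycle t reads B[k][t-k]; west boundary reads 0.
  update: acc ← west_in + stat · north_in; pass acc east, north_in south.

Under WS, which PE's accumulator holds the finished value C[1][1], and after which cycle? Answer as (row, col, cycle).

(row, col, cycle) = (1, 1, 3)

WS: C[1][1] accumulates in PE[1][1]:
  step 0 · PE1,1: acc=0; fwd→0 fwd↓0
  step 1 · PE1,1: acc=0; fwd→0 fwd↓0
  step 2 · PE1,1: acc=40; fwd→5 fwd↓40
  step 3 · PE1,1: acc=38; fwd→4 fwd↓38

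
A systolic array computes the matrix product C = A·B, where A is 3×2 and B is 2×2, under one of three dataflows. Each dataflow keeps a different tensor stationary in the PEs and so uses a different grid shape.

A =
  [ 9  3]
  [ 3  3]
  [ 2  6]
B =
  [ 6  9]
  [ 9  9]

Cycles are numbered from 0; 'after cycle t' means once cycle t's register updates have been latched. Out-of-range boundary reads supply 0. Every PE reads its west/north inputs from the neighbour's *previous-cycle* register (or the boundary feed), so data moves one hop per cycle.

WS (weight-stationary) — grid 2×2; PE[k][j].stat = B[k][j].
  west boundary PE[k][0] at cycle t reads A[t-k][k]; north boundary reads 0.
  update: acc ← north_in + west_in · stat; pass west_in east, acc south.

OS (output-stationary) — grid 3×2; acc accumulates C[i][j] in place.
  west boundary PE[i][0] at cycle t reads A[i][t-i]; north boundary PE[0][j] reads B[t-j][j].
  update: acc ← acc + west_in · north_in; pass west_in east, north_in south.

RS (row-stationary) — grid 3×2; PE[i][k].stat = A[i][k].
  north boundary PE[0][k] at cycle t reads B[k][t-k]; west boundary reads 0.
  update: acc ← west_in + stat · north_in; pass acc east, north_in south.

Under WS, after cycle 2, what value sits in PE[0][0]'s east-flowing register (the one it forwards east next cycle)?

register = 2

WS 2×2: PE[0][0] cycle-by-cycle (with neighbour feeds):
  cycle 0: PE[0][0] → acc 54, east 9, south 54
  cycle 1: PE[0][0] → acc 18, east 3, south 18
  cycle 2: PE[0][0] → acc 12, east 2, south 12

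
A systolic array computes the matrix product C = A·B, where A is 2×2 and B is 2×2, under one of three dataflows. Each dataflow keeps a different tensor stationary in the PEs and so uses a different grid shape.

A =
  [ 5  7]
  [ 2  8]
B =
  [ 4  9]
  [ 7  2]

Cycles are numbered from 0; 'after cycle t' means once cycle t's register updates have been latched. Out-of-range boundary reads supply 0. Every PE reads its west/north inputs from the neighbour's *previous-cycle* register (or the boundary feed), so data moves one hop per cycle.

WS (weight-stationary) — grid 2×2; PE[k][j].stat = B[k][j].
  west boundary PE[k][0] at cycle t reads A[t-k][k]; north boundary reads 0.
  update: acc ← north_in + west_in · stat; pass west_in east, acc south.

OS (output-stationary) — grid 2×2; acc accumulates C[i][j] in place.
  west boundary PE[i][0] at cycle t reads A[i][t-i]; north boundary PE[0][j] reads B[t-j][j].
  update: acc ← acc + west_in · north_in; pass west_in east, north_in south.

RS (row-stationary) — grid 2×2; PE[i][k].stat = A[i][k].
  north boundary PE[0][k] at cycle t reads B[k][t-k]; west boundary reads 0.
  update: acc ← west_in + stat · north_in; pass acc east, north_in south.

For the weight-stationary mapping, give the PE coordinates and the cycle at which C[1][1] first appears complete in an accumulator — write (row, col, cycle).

WS: C[1][1] accumulates in PE[1][1]:
  [0] (1,1) acc=0 (h:0 v:0)
  [1] (1,1) acc=0 (h:0 v:0)
  [2] (1,1) acc=59 (h:7 v:59)
  [3] (1,1) acc=34 (h:8 v:34)

(row, col, cycle) = (1, 1, 3)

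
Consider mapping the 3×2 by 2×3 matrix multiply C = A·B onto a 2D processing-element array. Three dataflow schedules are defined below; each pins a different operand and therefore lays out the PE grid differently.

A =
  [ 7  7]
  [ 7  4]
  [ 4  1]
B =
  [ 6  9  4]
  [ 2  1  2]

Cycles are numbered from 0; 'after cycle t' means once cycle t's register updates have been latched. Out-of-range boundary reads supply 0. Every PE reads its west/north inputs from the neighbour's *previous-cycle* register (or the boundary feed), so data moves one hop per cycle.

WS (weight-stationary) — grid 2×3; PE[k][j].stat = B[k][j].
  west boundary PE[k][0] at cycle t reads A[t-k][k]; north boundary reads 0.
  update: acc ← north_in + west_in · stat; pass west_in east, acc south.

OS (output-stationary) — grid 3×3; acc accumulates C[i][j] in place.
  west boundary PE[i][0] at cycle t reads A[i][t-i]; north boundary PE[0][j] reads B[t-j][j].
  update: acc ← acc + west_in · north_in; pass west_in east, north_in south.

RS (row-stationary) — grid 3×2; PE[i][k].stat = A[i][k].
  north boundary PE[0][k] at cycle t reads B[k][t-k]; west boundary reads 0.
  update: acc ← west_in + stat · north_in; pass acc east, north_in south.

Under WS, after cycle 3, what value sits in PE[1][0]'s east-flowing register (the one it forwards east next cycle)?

WS on a 2×3 grid — tracing PE[1][0] and its feeders:
  step 0 · PE0,0: acc=42; fwd→7 fwd↓42
  step 0 · PE1,0: acc=0; fwd→0 fwd↓0
  step 1 · PE0,0: acc=42; fwd→7 fwd↓42
  step 1 · PE1,0: acc=56; fwd→7 fwd↓56
  step 2 · PE0,0: acc=24; fwd→4 fwd↓24
  step 2 · PE1,0: acc=50; fwd→4 fwd↓50
  step 3 · PE0,0: acc=0; fwd→0 fwd↓0
  step 3 · PE1,0: acc=26; fwd→1 fwd↓26

register = 1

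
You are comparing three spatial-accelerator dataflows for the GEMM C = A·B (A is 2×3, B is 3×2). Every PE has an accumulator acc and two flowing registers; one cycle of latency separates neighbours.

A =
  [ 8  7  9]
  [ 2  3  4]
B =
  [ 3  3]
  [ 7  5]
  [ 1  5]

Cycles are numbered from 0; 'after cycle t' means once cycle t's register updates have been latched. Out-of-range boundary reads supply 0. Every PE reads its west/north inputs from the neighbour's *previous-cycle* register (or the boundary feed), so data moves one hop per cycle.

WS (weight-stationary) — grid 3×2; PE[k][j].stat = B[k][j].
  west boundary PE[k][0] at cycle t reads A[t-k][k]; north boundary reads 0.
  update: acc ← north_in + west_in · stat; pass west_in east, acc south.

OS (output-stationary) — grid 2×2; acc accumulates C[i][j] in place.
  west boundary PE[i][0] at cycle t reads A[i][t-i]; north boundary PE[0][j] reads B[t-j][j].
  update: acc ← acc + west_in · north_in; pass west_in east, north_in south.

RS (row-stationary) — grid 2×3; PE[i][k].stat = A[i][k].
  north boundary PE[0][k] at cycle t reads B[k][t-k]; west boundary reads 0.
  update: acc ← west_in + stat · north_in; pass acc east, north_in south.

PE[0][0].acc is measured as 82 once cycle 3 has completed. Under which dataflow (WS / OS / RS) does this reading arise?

dataflow = OS

— WS: 3×2; PE[0][0] trace:
  0: (0,0).acc=24  regs=<8,24>
  1: (0,0).acc=6  regs=<2,6>
  2: (0,0).acc=0  regs=<0,0>
  3: (0,0).acc=0  regs=<0,0>
— OS: 2×2; PE[0][0] trace:
  0: (0,0).acc=24  regs=<8,3>
  1: (0,0).acc=73  regs=<7,7>
  2: (0,0).acc=82  regs=<9,1>
  3: (0,0).acc=82  regs=<0,0>
— RS: 2×3; PE[0][0] trace:
  0: (0,0).acc=24  regs=<24,3>
  1: (0,0).acc=24  regs=<24,3>
  2: (0,0).acc=0  regs=<0,0>
  3: (0,0).acc=0  regs=<0,0>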